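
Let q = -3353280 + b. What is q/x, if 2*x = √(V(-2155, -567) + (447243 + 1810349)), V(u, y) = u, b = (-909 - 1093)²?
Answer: 1309448*√2255437/2255437 ≈ 871.91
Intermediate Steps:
b = 4008004 (b = (-2002)² = 4008004)
x = √2255437/2 (x = √(-2155 + (447243 + 1810349))/2 = √(-2155 + 2257592)/2 = √2255437/2 ≈ 750.91)
q = 654724 (q = -3353280 + 4008004 = 654724)
q/x = 654724/((√2255437/2)) = 654724*(2*√2255437/2255437) = 1309448*√2255437/2255437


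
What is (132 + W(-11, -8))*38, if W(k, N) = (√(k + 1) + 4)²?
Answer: 5244 + 304*I*√10 ≈ 5244.0 + 961.33*I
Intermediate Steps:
W(k, N) = (4 + √(1 + k))² (W(k, N) = (√(1 + k) + 4)² = (4 + √(1 + k))²)
(132 + W(-11, -8))*38 = (132 + (4 + √(1 - 11))²)*38 = (132 + (4 + √(-10))²)*38 = (132 + (4 + I*√10)²)*38 = 5016 + 38*(4 + I*√10)²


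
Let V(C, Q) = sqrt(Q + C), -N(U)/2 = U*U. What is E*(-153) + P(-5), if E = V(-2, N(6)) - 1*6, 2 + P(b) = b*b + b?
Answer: 936 - 153*I*sqrt(74) ≈ 936.0 - 1316.2*I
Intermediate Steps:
N(U) = -2*U**2 (N(U) = -2*U*U = -2*U**2)
V(C, Q) = sqrt(C + Q)
P(b) = -2 + b + b**2 (P(b) = -2 + (b*b + b) = -2 + (b**2 + b) = -2 + (b + b**2) = -2 + b + b**2)
E = -6 + I*sqrt(74) (E = sqrt(-2 - 2*6**2) - 1*6 = sqrt(-2 - 2*36) - 6 = sqrt(-2 - 72) - 6 = sqrt(-74) - 6 = I*sqrt(74) - 6 = -6 + I*sqrt(74) ≈ -6.0 + 8.6023*I)
E*(-153) + P(-5) = (-6 + I*sqrt(74))*(-153) + (-2 - 5 + (-5)**2) = (918 - 153*I*sqrt(74)) + (-2 - 5 + 25) = (918 - 153*I*sqrt(74)) + 18 = 936 - 153*I*sqrt(74)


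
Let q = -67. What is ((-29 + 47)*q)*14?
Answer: -16884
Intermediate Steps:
((-29 + 47)*q)*14 = ((-29 + 47)*(-67))*14 = (18*(-67))*14 = -1206*14 = -16884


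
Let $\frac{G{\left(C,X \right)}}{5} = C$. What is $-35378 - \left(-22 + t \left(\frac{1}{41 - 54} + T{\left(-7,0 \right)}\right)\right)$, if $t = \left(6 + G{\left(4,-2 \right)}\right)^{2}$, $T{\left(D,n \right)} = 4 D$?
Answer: $-16376$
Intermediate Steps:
$G{\left(C,X \right)} = 5 C$
$t = 676$ ($t = \left(6 + 5 \cdot 4\right)^{2} = \left(6 + 20\right)^{2} = 26^{2} = 676$)
$-35378 - \left(-22 + t \left(\frac{1}{41 - 54} + T{\left(-7,0 \right)}\right)\right) = -35378 - \left(-22 + 676 \left(\frac{1}{41 - 54} + 4 \left(-7\right)\right)\right) = -35378 - \left(-22 + 676 \left(\frac{1}{-13} - 28\right)\right) = -35378 - \left(-22 + 676 \left(- \frac{1}{13} - 28\right)\right) = -35378 - \left(-22 + 676 \left(- \frac{365}{13}\right)\right) = -35378 - \left(-22 - 18980\right) = -35378 - -19002 = -35378 + 19002 = -16376$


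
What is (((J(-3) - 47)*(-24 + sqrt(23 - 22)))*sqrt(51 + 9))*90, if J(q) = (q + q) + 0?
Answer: 219420*sqrt(15) ≈ 8.4981e+5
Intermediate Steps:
J(q) = 2*q (J(q) = 2*q + 0 = 2*q)
(((J(-3) - 47)*(-24 + sqrt(23 - 22)))*sqrt(51 + 9))*90 = (((2*(-3) - 47)*(-24 + sqrt(23 - 22)))*sqrt(51 + 9))*90 = (((-6 - 47)*(-24 + sqrt(1)))*sqrt(60))*90 = ((-53*(-24 + 1))*(2*sqrt(15)))*90 = ((-53*(-23))*(2*sqrt(15)))*90 = (1219*(2*sqrt(15)))*90 = (2438*sqrt(15))*90 = 219420*sqrt(15)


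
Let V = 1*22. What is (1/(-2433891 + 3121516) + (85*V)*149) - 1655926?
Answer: -947063161999/687625 ≈ -1.3773e+6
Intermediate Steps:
V = 22
(1/(-2433891 + 3121516) + (85*V)*149) - 1655926 = (1/(-2433891 + 3121516) + (85*22)*149) - 1655926 = (1/687625 + 1870*149) - 1655926 = (1/687625 + 278630) - 1655926 = 191592953751/687625 - 1655926 = -947063161999/687625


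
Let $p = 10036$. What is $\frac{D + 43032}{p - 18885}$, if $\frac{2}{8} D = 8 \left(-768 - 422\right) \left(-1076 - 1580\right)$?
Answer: $- \frac{101183512}{8849} \approx -11434.0$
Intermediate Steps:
$D = 101140480$ ($D = 4 \cdot 8 \left(-768 - 422\right) \left(-1076 - 1580\right) = 4 \cdot 8 \left(\left(-1190\right) \left(-2656\right)\right) = 4 \cdot 8 \cdot 3160640 = 4 \cdot 25285120 = 101140480$)
$\frac{D + 43032}{p - 18885} = \frac{101140480 + 43032}{10036 - 18885} = \frac{101183512}{-8849} = 101183512 \left(- \frac{1}{8849}\right) = - \frac{101183512}{8849}$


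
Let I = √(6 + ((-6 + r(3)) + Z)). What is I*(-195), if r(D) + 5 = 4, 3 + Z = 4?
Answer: 0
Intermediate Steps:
Z = 1 (Z = -3 + 4 = 1)
r(D) = -1 (r(D) = -5 + 4 = -1)
I = 0 (I = √(6 + ((-6 - 1) + 1)) = √(6 + (-7 + 1)) = √(6 - 6) = √0 = 0)
I*(-195) = 0*(-195) = 0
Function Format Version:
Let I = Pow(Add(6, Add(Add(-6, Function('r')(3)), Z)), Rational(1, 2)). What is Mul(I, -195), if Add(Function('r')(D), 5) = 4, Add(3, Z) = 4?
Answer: 0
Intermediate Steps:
Z = 1 (Z = Add(-3, 4) = 1)
Function('r')(D) = -1 (Function('r')(D) = Add(-5, 4) = -1)
I = 0 (I = Pow(Add(6, Add(Add(-6, -1), 1)), Rational(1, 2)) = Pow(Add(6, Add(-7, 1)), Rational(1, 2)) = Pow(Add(6, -6), Rational(1, 2)) = Pow(0, Rational(1, 2)) = 0)
Mul(I, -195) = Mul(0, -195) = 0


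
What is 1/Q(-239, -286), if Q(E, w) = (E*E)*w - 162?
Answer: -1/16336768 ≈ -6.1212e-8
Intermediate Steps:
Q(E, w) = -162 + w*E² (Q(E, w) = E²*w - 162 = w*E² - 162 = -162 + w*E²)
1/Q(-239, -286) = 1/(-162 - 286*(-239)²) = 1/(-162 - 286*57121) = 1/(-162 - 16336606) = 1/(-16336768) = -1/16336768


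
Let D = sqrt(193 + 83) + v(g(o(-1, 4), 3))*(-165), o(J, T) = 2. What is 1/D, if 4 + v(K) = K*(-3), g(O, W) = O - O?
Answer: 55/36277 - sqrt(69)/217662 ≈ 0.0014779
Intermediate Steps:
g(O, W) = 0
v(K) = -4 - 3*K (v(K) = -4 + K*(-3) = -4 - 3*K)
D = 660 + 2*sqrt(69) (D = sqrt(193 + 83) + (-4 - 3*0)*(-165) = sqrt(276) + (-4 + 0)*(-165) = 2*sqrt(69) - 4*(-165) = 2*sqrt(69) + 660 = 660 + 2*sqrt(69) ≈ 676.61)
1/D = 1/(660 + 2*sqrt(69))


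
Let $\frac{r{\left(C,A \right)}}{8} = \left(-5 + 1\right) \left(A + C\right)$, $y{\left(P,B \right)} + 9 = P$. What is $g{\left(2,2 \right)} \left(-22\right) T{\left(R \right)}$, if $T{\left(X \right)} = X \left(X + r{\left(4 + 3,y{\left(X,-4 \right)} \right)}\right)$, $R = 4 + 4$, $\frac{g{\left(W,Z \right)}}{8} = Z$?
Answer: $518144$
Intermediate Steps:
$g{\left(W,Z \right)} = 8 Z$
$y{\left(P,B \right)} = -9 + P$
$R = 8$
$r{\left(C,A \right)} = - 32 A - 32 C$ ($r{\left(C,A \right)} = 8 \left(-5 + 1\right) \left(A + C\right) = 8 \left(- 4 \left(A + C\right)\right) = 8 \left(- 4 A - 4 C\right) = - 32 A - 32 C$)
$T{\left(X \right)} = X \left(64 - 31 X\right)$ ($T{\left(X \right)} = X \left(X - \left(32 \left(-9 + X\right) + 32 \left(4 + 3\right)\right)\right) = X \left(X - \left(-64 + 32 X\right)\right) = X \left(64 - 31 X\right)$)
$g{\left(2,2 \right)} \left(-22\right) T{\left(R \right)} = 8 \cdot 2 \left(-22\right) 8 \left(64 - 248\right) = 16 \left(-22\right) 8 \left(64 - 248\right) = - 352 \cdot 8 \left(-184\right) = \left(-352\right) \left(-1472\right) = 518144$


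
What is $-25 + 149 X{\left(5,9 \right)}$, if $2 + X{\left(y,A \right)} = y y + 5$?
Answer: $4147$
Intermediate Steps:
$X{\left(y,A \right)} = 3 + y^{2}$ ($X{\left(y,A \right)} = -2 + \left(y y + 5\right) = -2 + \left(y^{2} + 5\right) = -2 + \left(5 + y^{2}\right) = 3 + y^{2}$)
$-25 + 149 X{\left(5,9 \right)} = -25 + 149 \left(3 + 5^{2}\right) = -25 + 149 \left(3 + 25\right) = -25 + 149 \cdot 28 = -25 + 4172 = 4147$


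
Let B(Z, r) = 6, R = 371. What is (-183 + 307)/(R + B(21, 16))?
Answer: 124/377 ≈ 0.32891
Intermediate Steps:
(-183 + 307)/(R + B(21, 16)) = (-183 + 307)/(371 + 6) = 124/377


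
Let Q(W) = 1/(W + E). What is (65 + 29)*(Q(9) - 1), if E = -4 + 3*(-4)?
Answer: -752/7 ≈ -107.43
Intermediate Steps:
E = -16 (E = -4 - 12 = -16)
Q(W) = 1/(-16 + W) (Q(W) = 1/(W - 16) = 1/(-16 + W))
(65 + 29)*(Q(9) - 1) = (65 + 29)*(1/(-16 + 9) - 1) = 94*(1/(-7) - 1) = 94*(-⅐ - 1) = 94*(-8/7) = -752/7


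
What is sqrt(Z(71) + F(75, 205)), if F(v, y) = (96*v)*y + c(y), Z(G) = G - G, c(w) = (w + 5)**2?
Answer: 30*sqrt(1689) ≈ 1232.9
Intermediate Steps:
c(w) = (5 + w)**2
Z(G) = 0
F(v, y) = (5 + y)**2 + 96*v*y (F(v, y) = (96*v)*y + (5 + y)**2 = 96*v*y + (5 + y)**2 = (5 + y)**2 + 96*v*y)
sqrt(Z(71) + F(75, 205)) = sqrt(0 + ((5 + 205)**2 + 96*75*205)) = sqrt(0 + (210**2 + 1476000)) = sqrt(0 + (44100 + 1476000)) = sqrt(0 + 1520100) = sqrt(1520100) = 30*sqrt(1689)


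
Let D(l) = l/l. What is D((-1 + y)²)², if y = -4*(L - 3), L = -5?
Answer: 1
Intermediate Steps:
y = 32 (y = -4*(-5 - 3) = -4*(-8) = 32)
D(l) = 1
D((-1 + y)²)² = 1² = 1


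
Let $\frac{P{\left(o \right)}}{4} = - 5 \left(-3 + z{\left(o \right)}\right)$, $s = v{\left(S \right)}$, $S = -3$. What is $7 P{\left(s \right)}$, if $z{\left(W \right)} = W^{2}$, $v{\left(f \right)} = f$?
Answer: $-840$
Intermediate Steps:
$s = -3$
$P{\left(o \right)} = 60 - 20 o^{2}$ ($P{\left(o \right)} = 4 \left(- 5 \left(-3 + o^{2}\right)\right) = 4 \left(15 - 5 o^{2}\right) = 60 - 20 o^{2}$)
$7 P{\left(s \right)} = 7 \left(60 - 20 \left(-3\right)^{2}\right) = 7 \left(60 - 180\right) = 7 \left(-120\right) = -840$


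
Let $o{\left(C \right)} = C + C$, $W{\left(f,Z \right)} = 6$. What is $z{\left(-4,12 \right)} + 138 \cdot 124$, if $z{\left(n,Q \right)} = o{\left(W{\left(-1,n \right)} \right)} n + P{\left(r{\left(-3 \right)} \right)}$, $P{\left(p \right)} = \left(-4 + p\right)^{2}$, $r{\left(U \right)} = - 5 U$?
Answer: $17185$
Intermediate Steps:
$o{\left(C \right)} = 2 C$
$z{\left(n,Q \right)} = 121 + 12 n$ ($z{\left(n,Q \right)} = 2 \cdot 6 n + \left(-4 - -15\right)^{2} = 12 n + \left(-4 + 15\right)^{2} = 12 n + 11^{2} = 12 n + 121 = 121 + 12 n$)
$z{\left(-4,12 \right)} + 138 \cdot 124 = \left(121 + 12 \left(-4\right)\right) + 138 \cdot 124 = \left(121 - 48\right) + 17112 = 73 + 17112 = 17185$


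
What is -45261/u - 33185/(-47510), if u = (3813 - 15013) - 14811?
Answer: 602705029/247156522 ≈ 2.4386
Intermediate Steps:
u = -26011 (u = -11200 - 14811 = -26011)
-45261/u - 33185/(-47510) = -45261/(-26011) - 33185/(-47510) = -45261*(-1/26011) - 33185*(-1/47510) = 45261/26011 + 6637/9502 = 602705029/247156522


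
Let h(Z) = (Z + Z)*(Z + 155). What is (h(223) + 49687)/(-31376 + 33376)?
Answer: 8731/80 ≈ 109.14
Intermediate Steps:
h(Z) = 2*Z*(155 + Z) (h(Z) = (2*Z)*(155 + Z) = 2*Z*(155 + Z))
(h(223) + 49687)/(-31376 + 33376) = (2*223*(155 + 223) + 49687)/(-31376 + 33376) = (2*223*378 + 49687)/2000 = (168588 + 49687)*(1/2000) = 218275*(1/2000) = 8731/80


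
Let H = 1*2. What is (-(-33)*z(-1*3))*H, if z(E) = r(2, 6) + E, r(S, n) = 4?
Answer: 66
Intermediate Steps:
H = 2
z(E) = 4 + E
(-(-33)*z(-1*3))*H = -(-33)*(4 - 1*3)*2 = -(-33)*(4 - 3)*2 = -(-33)*2 = -33*(-1)*2 = 33*2 = 66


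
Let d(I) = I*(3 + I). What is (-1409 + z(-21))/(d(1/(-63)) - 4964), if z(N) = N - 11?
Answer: 5719329/19702304 ≈ 0.29029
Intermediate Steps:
z(N) = -11 + N
(-1409 + z(-21))/(d(1/(-63)) - 4964) = (-1409 + (-11 - 21))/((3 + 1/(-63))/(-63) - 4964) = (-1409 - 32)/(-(3 - 1/63)/63 - 4964) = -1441/(-1/63*188/63 - 4964) = -1441/(-188/3969 - 4964) = -1441/(-19702304/3969) = -1441*(-3969/19702304) = 5719329/19702304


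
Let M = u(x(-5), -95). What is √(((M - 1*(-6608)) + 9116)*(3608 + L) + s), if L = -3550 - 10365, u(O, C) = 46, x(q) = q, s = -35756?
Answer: I*√162577146 ≈ 12751.0*I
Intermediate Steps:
M = 46
L = -13915
√(((M - 1*(-6608)) + 9116)*(3608 + L) + s) = √(((46 - 1*(-6608)) + 9116)*(3608 - 13915) - 35756) = √(((46 + 6608) + 9116)*(-10307) - 35756) = √((6654 + 9116)*(-10307) - 35756) = √(15770*(-10307) - 35756) = √(-162541390 - 35756) = √(-162577146) = I*√162577146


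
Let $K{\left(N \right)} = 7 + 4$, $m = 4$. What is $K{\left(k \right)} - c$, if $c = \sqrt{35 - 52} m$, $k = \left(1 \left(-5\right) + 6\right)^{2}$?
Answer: $11 - 4 i \sqrt{17} \approx 11.0 - 16.492 i$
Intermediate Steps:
$k = 1$ ($k = \left(-5 + 6\right)^{2} = 1^{2} = 1$)
$K{\left(N \right)} = 11$
$c = 4 i \sqrt{17}$ ($c = \sqrt{35 - 52} \cdot 4 = \sqrt{-17} \cdot 4 = i \sqrt{17} \cdot 4 = 4 i \sqrt{17} \approx 16.492 i$)
$K{\left(k \right)} - c = 11 - 4 i \sqrt{17}$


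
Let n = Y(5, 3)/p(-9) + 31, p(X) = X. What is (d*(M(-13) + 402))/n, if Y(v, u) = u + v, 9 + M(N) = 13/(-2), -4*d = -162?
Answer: 563517/1084 ≈ 519.85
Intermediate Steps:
d = 81/2 (d = -¼*(-162) = 81/2 ≈ 40.500)
M(N) = -31/2 (M(N) = -9 + 13/(-2) = -9 + 13*(-½) = -9 - 13/2 = -31/2)
n = 271/9 (n = (3 + 5)/(-9) + 31 = -⅑*8 + 31 = -8/9 + 31 = 271/9 ≈ 30.111)
(d*(M(-13) + 402))/n = (81*(-31/2 + 402)/2)/(271/9) = ((81/2)*(773/2))*(9/271) = (62613/4)*(9/271) = 563517/1084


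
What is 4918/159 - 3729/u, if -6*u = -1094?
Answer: 911413/86973 ≈ 10.479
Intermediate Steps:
u = 547/3 (u = -⅙*(-1094) = 547/3 ≈ 182.33)
4918/159 - 3729/u = 4918/159 - 3729/547/3 = 4918*(1/159) - 3729*3/547 = 4918/159 - 11187/547 = 911413/86973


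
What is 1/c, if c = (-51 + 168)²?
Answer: 1/13689 ≈ 7.3051e-5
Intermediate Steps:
c = 13689 (c = 117² = 13689)
1/c = 1/13689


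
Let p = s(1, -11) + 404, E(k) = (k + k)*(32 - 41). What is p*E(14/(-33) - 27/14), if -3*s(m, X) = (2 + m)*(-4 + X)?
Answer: 1366359/77 ≈ 17745.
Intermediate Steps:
s(m, X) = -(-4 + X)*(2 + m)/3 (s(m, X) = -(2 + m)*(-4 + X)/3 = -(-4 + X)*(2 + m)/3)
E(k) = -18*k (E(k) = (2*k)*(-9) = -18*k)
p = 419 (p = (8/3 - 2/3*(-11) + (4/3)*1 - 1/3*(-11)*1) + 404 = (8/3 + 22/3 + 4/3 + 11/3) + 404 = 15 + 404 = 419)
p*E(14/(-33) - 27/14) = 419*(-18*(14/(-33) - 27/14)) = 419*(-18*(14*(-1/33) - 27*1/14)) = 419*(-18*(-14/33 - 27/14)) = 419*(-18*(-1087/462)) = 419*(3261/77) = 1366359/77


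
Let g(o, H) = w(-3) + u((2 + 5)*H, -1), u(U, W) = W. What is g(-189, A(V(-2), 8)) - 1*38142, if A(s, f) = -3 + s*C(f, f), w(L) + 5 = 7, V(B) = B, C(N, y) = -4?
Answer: -38141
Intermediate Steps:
w(L) = 2 (w(L) = -5 + 7 = 2)
A(s, f) = -3 - 4*s (A(s, f) = -3 + s*(-4) = -3 - 4*s)
g(o, H) = 1 (g(o, H) = 2 - 1 = 1)
g(-189, A(V(-2), 8)) - 1*38142 = 1 - 1*38142 = 1 - 38142 = -38141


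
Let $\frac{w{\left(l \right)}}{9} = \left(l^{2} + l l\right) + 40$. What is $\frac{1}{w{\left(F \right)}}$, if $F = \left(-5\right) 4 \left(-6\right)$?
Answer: $\frac{1}{259560} \approx 3.8527 \cdot 10^{-6}$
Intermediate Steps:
$F = 120$ ($F = \left(-20\right) \left(-6\right) = 120$)
$w{\left(l \right)} = 360 + 18 l^{2}$ ($w{\left(l \right)} = 9 \left(\left(l^{2} + l l\right) + 40\right) = 9 \left(\left(l^{2} + l^{2}\right) + 40\right) = 9 \left(2 l^{2} + 40\right) = 9 \left(40 + 2 l^{2}\right) = 360 + 18 l^{2}$)
$\frac{1}{w{\left(F \right)}} = \frac{1}{360 + 18 \cdot 120^{2}} = \frac{1}{360 + 18 \cdot 14400} = \frac{1}{360 + 259200} = \frac{1}{259560}$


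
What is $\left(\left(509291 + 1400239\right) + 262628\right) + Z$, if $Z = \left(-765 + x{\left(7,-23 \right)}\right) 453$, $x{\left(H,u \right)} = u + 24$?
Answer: $1826066$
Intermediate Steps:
$x{\left(H,u \right)} = 24 + u$
$Z = -346092$ ($Z = \left(-765 + \left(24 - 23\right)\right) 453 = \left(-765 + 1\right) 453 = \left(-764\right) 453 = -346092$)
$\left(\left(509291 + 1400239\right) + 262628\right) + Z = \left(\left(509291 + 1400239\right) + 262628\right) - 346092 = \left(1909530 + 262628\right) - 346092 = 2172158 - 346092 = 1826066$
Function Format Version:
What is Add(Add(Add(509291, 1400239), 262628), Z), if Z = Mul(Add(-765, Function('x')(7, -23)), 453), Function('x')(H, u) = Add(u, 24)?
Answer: 1826066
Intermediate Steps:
Function('x')(H, u) = Add(24, u)
Z = -346092 (Z = Mul(Add(-765, Add(24, -23)), 453) = Mul(Add(-765, 1), 453) = Mul(-764, 453) = -346092)
Add(Add(Add(509291, 1400239), 262628), Z) = Add(Add(Add(509291, 1400239), 262628), -346092) = Add(Add(1909530, 262628), -346092) = Add(2172158, -346092) = 1826066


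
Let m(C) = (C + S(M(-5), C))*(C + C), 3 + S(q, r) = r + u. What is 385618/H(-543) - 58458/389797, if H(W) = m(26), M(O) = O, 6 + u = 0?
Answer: 75091013729/435793046 ≈ 172.31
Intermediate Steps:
u = -6 (u = -6 + 0 = -6)
S(q, r) = -9 + r (S(q, r) = -3 + (r - 6) = -3 + (-6 + r) = -9 + r)
m(C) = 2*C*(-9 + 2*C) (m(C) = (C + (-9 + C))*(C + C) = (-9 + 2*C)*(2*C) = 2*C*(-9 + 2*C))
H(W) = 2236 (H(W) = 2*26*(-9 + 2*26) = 2*26*(-9 + 52) = 2*26*43 = 2236)
385618/H(-543) - 58458/389797 = 385618/2236 - 58458/389797 = 385618*(1/2236) - 58458*1/389797 = 192809/1118 - 58458/389797 = 75091013729/435793046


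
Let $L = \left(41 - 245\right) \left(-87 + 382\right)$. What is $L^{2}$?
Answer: $3621632400$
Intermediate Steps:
$L = -60180$ ($L = \left(-204\right) 295 = -60180$)
$L^{2} = \left(-60180\right)^{2} = 3621632400$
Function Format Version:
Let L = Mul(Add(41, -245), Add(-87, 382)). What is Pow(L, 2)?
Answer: 3621632400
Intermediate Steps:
L = -60180 (L = Mul(-204, 295) = -60180)
Pow(L, 2) = Pow(-60180, 2) = 3621632400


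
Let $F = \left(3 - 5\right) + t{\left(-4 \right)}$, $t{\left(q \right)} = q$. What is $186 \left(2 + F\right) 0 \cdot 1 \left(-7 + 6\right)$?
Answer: $0$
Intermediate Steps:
$F = -6$ ($F = \left(3 - 5\right) - 4 = -2 - 4 = -6$)
$186 \left(2 + F\right) 0 \cdot 1 \left(-7 + 6\right) = 186 \left(2 - 6\right) 0 \cdot 1 \left(-7 + 6\right) = 186 \left(\left(-4\right) 0\right) 1 \left(-1\right) = 186 \cdot 0 \left(-1\right) = 0 \left(-1\right) = 0$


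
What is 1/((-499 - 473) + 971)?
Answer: -1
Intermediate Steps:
1/((-499 - 473) + 971) = 1/(-972 + 971) = 1/(-1) = -1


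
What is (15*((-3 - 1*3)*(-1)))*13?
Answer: 1170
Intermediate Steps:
(15*((-3 - 1*3)*(-1)))*13 = (15*((-3 - 3)*(-1)))*13 = (15*(-6*(-1)))*13 = (15*6)*13 = 90*13 = 1170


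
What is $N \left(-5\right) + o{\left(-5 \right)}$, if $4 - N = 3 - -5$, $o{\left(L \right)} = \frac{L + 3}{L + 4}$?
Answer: $22$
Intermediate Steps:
$o{\left(L \right)} = \frac{3 + L}{4 + L}$
$N = -4$ ($N = 4 - \left(3 - -5\right) = 4 - \left(3 + 5\right) = 4 - 8 = -4$)
$N \left(-5\right) + o{\left(-5 \right)} = \left(-4\right) \left(-5\right) + \frac{3 - 5}{4 - 5} = 20 + \frac{1}{-1} \left(-2\right) = 20 - -2 = 20 + 2 = 22$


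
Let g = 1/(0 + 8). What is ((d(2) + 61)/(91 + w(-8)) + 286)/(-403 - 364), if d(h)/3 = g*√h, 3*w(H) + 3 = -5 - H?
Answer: -26087/69797 - 3*√2/558376 ≈ -0.37376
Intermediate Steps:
w(H) = -8/3 - H/3 (w(H) = -1 + (-5 - H)/3 = -1 + (-5/3 - H/3) = -8/3 - H/3)
g = ⅛ (g = 1/8 = ⅛ ≈ 0.12500)
d(h) = 3*√h/8 (d(h) = 3*(√h/8) = 3*√h/8)
((d(2) + 61)/(91 + w(-8)) + 286)/(-403 - 364) = ((3*√2/8 + 61)/(91 + (-8/3 - ⅓*(-8))) + 286)/(-403 - 364) = ((61 + 3*√2/8)/(91 + (-8/3 + 8/3)) + 286)/(-767) = ((61 + 3*√2/8)/(91 + 0) + 286)*(-1/767) = ((61 + 3*√2/8)/91 + 286)*(-1/767) = ((61 + 3*√2/8)*(1/91) + 286)*(-1/767) = ((61/91 + 3*√2/728) + 286)*(-1/767) = (26087/91 + 3*√2/728)*(-1/767) = -26087/69797 - 3*√2/558376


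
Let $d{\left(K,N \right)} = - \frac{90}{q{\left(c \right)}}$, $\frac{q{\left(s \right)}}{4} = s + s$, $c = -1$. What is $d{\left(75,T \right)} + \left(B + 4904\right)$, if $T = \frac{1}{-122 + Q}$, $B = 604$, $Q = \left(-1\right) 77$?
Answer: $\frac{22077}{4} \approx 5519.3$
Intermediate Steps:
$Q = -77$
$q{\left(s \right)} = 8 s$ ($q{\left(s \right)} = 4 \left(s + s\right) = 4 \cdot 2 s = 8 s$)
$T = - \frac{1}{199}$ ($T = \frac{1}{-122 - 77} = \frac{1}{-199} = - \frac{1}{199} \approx -0.0050251$)
$d{\left(K,N \right)} = \frac{45}{4}$ ($d{\left(K,N \right)} = - \frac{90}{8 \left(-1\right)} = - \frac{90}{-8} = \left(-90\right) \left(- \frac{1}{8}\right) = \frac{45}{4}$)
$d{\left(75,T \right)} + \left(B + 4904\right) = \frac{45}{4} + \left(604 + 4904\right) = \frac{45}{4} + 5508 = \frac{22077}{4}$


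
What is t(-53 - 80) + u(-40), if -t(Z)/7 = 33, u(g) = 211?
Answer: -20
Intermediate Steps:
t(Z) = -231 (t(Z) = -7*33 = -231)
t(-53 - 80) + u(-40) = -231 + 211 = -20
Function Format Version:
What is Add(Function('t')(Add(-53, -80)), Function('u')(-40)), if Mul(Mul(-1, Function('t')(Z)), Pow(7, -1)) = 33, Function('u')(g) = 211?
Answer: -20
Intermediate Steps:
Function('t')(Z) = -231 (Function('t')(Z) = Mul(-7, 33) = -231)
Add(Function('t')(Add(-53, -80)), Function('u')(-40)) = Add(-231, 211) = -20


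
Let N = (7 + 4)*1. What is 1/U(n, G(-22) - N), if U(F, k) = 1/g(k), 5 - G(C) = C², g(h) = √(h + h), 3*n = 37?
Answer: 14*I*√5 ≈ 31.305*I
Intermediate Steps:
N = 11 (N = 11*1 = 11)
n = 37/3 (n = (⅓)*37 = 37/3 ≈ 12.333)
g(h) = √2*√h (g(h) = √(2*h) = √2*√h)
G(C) = 5 - C²
U(F, k) = √2/(2*√k) (U(F, k) = 1/(√2*√k) = √2/(2*√k))
1/U(n, G(-22) - N) = 1/(√2/(2*√((5 - 1*(-22)²) - 1*11))) = 1/(√2/(2*√((5 - 1*484) - 11))) = 1/(√2/(2*√((5 - 484) - 11))) = 1/(√2/(2*√(-479 - 11))) = 1/(√2/(2*√(-490))) = 1/(√2*(-I*√10/70)/2) = 1/(-I*√5/70) = 14*I*√5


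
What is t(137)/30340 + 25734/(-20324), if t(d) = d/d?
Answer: -195187309/154157540 ≈ -1.2662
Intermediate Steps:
t(d) = 1
t(137)/30340 + 25734/(-20324) = 1/30340 + 25734/(-20324) = 1*(1/30340) + 25734*(-1/20324) = 1/30340 - 12867/10162 = -195187309/154157540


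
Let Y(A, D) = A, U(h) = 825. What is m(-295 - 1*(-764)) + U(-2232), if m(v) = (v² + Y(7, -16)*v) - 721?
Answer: 223348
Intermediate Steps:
m(v) = -721 + v² + 7*v (m(v) = (v² + 7*v) - 721 = -721 + v² + 7*v)
m(-295 - 1*(-764)) + U(-2232) = (-721 + (-295 - 1*(-764))² + 7*(-295 - 1*(-764))) + 825 = (-721 + (-295 + 764)² + 7*(-295 + 764)) + 825 = (-721 + 469² + 7*469) + 825 = (-721 + 219961 + 3283) + 825 = 222523 + 825 = 223348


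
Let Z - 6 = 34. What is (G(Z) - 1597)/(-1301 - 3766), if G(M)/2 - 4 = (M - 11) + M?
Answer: 1451/5067 ≈ 0.28636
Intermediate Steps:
Z = 40 (Z = 6 + 34 = 40)
G(M) = -14 + 4*M (G(M) = 8 + 2*((M - 11) + M) = 8 + 2*((-11 + M) + M) = 8 + 2*(-11 + 2*M) = 8 + (-22 + 4*M) = -14 + 4*M)
(G(Z) - 1597)/(-1301 - 3766) = ((-14 + 4*40) - 1597)/(-1301 - 3766) = ((-14 + 160) - 1597)/(-5067) = (146 - 1597)*(-1/5067) = -1451*(-1/5067) = 1451/5067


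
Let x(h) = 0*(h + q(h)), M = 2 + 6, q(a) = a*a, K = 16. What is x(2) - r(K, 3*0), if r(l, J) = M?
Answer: -8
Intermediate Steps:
q(a) = a**2
M = 8
r(l, J) = 8
x(h) = 0 (x(h) = 0*(h + h**2) = 0)
x(2) - r(K, 3*0) = 0 - 1*8 = 0 - 8 = -8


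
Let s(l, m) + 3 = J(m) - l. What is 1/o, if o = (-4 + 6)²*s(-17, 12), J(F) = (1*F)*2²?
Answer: 1/248 ≈ 0.0040323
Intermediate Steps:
J(F) = 4*F (J(F) = F*4 = 4*F)
s(l, m) = -3 - l + 4*m (s(l, m) = -3 + (4*m - l) = -3 + (-l + 4*m) = -3 - l + 4*m)
o = 248 (o = (-4 + 6)²*(-3 - 1*(-17) + 4*12) = 2²*(-3 + 17 + 48) = 4*62 = 248)
1/o = 1/248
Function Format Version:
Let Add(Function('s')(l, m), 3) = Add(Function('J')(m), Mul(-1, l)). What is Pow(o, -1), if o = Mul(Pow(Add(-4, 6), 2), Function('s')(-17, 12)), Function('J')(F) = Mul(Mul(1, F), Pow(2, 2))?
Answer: Rational(1, 248) ≈ 0.0040323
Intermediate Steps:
Function('J')(F) = Mul(4, F) (Function('J')(F) = Mul(F, 4) = Mul(4, F))
Function('s')(l, m) = Add(-3, Mul(-1, l), Mul(4, m)) (Function('s')(l, m) = Add(-3, Add(Mul(4, m), Mul(-1, l))) = Add(-3, Add(Mul(-1, l), Mul(4, m))) = Add(-3, Mul(-1, l), Mul(4, m)))
o = 248 (o = Mul(Pow(Add(-4, 6), 2), Add(-3, Mul(-1, -17), Mul(4, 12))) = Mul(Pow(2, 2), Add(-3, 17, 48)) = Mul(4, 62) = 248)
Pow(o, -1) = Pow(248, -1) = Rational(1, 248)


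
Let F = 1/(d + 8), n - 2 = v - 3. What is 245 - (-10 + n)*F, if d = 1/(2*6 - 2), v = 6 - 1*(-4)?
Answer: 19855/81 ≈ 245.12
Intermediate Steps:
v = 10 (v = 6 + 4 = 10)
d = ⅒ (d = 1/(12 - 2) = 1/10 = ⅒ ≈ 0.10000)
n = 9 (n = 2 + (10 - 3) = 2 + 7 = 9)
F = 10/81 (F = 1/(⅒ + 8) = 1/(81/10) = 10/81 ≈ 0.12346)
245 - (-10 + n)*F = 245 - (-10 + 9)*10/81 = 245 - (-1)*10/81 = 245 - 1*(-10/81) = 245 + 10/81 = 19855/81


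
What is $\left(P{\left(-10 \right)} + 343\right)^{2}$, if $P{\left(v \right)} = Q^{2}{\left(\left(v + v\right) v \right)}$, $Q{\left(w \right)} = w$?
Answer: $1627557649$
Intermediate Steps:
$P{\left(v \right)} = 4 v^{4}$ ($P{\left(v \right)} = \left(\left(v + v\right) v\right)^{2} = \left(2 v v\right)^{2} = \left(2 v^{2}\right)^{2} = 4 v^{4}$)
$\left(P{\left(-10 \right)} + 343\right)^{2} = \left(4 \left(-10\right)^{4} + 343\right)^{2} = \left(4 \cdot 10000 + 343\right)^{2} = \left(40000 + 343\right)^{2} = 40343^{2} = 1627557649$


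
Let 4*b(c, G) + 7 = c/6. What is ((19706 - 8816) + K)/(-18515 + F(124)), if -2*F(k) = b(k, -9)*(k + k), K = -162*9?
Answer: -3537/7102 ≈ -0.49803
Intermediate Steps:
b(c, G) = -7/4 + c/24 (b(c, G) = -7/4 + (c/6)/4 = -7/4 + c/24)
K = -1458
F(k) = -k*(-7/4 + k/24) (F(k) = -(-7/4 + k/24)*(k + k)/2 = -(-7/4 + k/24)*2*k/2 = -k*(-7/4 + k/24))
((19706 - 8816) + K)/(-18515 + F(124)) = ((19706 - 8816) - 1458)/(-18515 + (1/24)*124*(42 - 1*124)) = (10890 - 1458)/(-18515 + (1/24)*124*(42 - 124)) = 9432/(-18515 + (1/24)*124*(-82)) = 9432/(-18515 - 1271/3) = 9432/(-56816/3) = 9432*(-3/56816) = -3537/7102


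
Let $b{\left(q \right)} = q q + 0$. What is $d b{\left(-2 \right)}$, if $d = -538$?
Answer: $-2152$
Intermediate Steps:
$b{\left(q \right)} = q^{2}$ ($b{\left(q \right)} = q^{2} + 0 = q^{2}$)
$d b{\left(-2 \right)} = - 538 \left(-2\right)^{2} = \left(-538\right) 4 = -2152$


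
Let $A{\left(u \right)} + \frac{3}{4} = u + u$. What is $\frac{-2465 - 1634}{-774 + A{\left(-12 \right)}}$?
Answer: $\frac{16396}{3195} \approx 5.1318$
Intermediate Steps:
$A{\left(u \right)} = - \frac{3}{4} + 2 u$ ($A{\left(u \right)} = - \frac{3}{4} + \left(u + u\right) = - \frac{3}{4} + 2 u$)
$\frac{-2465 - 1634}{-774 + A{\left(-12 \right)}} = \frac{-2465 - 1634}{-774 + \left(- \frac{3}{4} + 2 \left(-12\right)\right)} = - \frac{4099}{-774 - \frac{99}{4}} = - \frac{4099}{- \frac{3195}{4}} = \left(-4099\right) \left(- \frac{4}{3195}\right) = \frac{16396}{3195}$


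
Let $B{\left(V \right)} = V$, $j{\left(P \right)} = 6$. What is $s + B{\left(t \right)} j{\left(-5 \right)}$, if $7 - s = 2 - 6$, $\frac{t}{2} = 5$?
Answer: $71$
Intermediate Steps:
$t = 10$ ($t = 2 \cdot 5 = 10$)
$s = 11$ ($s = 7 - \left(2 - 6\right) = 7 - -4 = 7 + 4 = 11$)
$s + B{\left(t \right)} j{\left(-5 \right)} = 11 + 10 \cdot 6 = 11 + 60 = 71$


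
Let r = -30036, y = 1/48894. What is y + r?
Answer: -1468580183/48894 ≈ -30036.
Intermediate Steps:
y = 1/48894 ≈ 2.0452e-5
y + r = 1/48894 - 30036 = -1468580183/48894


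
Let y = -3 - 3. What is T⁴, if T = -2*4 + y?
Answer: 38416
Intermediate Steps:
y = -6
T = -14 (T = -2*4 - 6 = -8 - 6 = -14)
T⁴ = (-14)⁴ = 38416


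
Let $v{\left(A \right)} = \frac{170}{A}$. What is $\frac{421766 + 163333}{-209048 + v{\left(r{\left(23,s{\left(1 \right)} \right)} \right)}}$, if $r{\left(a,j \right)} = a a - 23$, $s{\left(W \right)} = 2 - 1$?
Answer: $- \frac{148030047}{52889059} \approx -2.7989$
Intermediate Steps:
$s{\left(W \right)} = 1$
$r{\left(a,j \right)} = -23 + a^{2}$ ($r{\left(a,j \right)} = a^{2} - 23 = -23 + a^{2}$)
$\frac{421766 + 163333}{-209048 + v{\left(r{\left(23,s{\left(1 \right)} \right)} \right)}} = \frac{421766 + 163333}{-209048 + \frac{170}{-23 + 23^{2}}} = \frac{585099}{-209048 + \frac{170}{-23 + 529}} = \frac{585099}{-209048 + \frac{170}{506}} = \frac{585099}{-209048 + 170 \cdot \frac{1}{506}} = \frac{585099}{-209048 + \frac{85}{253}} = \frac{585099}{- \frac{52889059}{253}} = 585099 \left(- \frac{253}{52889059}\right) = - \frac{148030047}{52889059}$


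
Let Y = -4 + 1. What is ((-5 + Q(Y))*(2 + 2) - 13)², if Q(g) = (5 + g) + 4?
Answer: 81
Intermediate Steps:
Y = -3
Q(g) = 9 + g
((-5 + Q(Y))*(2 + 2) - 13)² = ((-5 + (9 - 3))*(2 + 2) - 13)² = ((-5 + 6)*4 - 13)² = (1*4 - 13)² = (4 - 13)² = (-9)² = 81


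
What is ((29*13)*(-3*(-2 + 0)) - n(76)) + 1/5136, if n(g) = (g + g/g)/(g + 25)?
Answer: 1172985461/518736 ≈ 2261.2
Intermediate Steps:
n(g) = (1 + g)/(25 + g) (n(g) = (g + 1)/(25 + g) = (1 + g)/(25 + g))
((29*13)*(-3*(-2 + 0)) - n(76)) + 1/5136 = ((29*13)*(-3*(-2 + 0)) - (1 + 76)/(25 + 76)) + 1/5136 = (377*(-3*(-2)) - 77/101) + 1/5136 = (377*6 - 77/101) + 1/5136 = (2262 - 1*77/101) + 1/5136 = (2262 - 77/101) + 1/5136 = 228385/101 + 1/5136 = 1172985461/518736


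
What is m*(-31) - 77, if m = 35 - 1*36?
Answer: -46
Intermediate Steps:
m = -1 (m = 35 - 36 = -1)
m*(-31) - 77 = -1*(-31) - 77 = 31 - 77 = -46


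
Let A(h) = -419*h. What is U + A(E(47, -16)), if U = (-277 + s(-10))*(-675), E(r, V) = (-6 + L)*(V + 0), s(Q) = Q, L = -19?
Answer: 26125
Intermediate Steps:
E(r, V) = -25*V (E(r, V) = (-6 - 19)*(V + 0) = -25*V)
U = 193725 (U = (-277 - 10)*(-675) = -287*(-675) = 193725)
U + A(E(47, -16)) = 193725 - (-10475)*(-16) = 193725 - 419*400 = 193725 - 167600 = 26125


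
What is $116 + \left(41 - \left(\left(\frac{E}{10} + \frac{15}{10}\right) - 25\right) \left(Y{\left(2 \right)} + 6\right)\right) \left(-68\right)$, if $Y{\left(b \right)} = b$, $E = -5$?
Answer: $-15728$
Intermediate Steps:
$116 + \left(41 - \left(\left(\frac{E}{10} + \frac{15}{10}\right) - 25\right) \left(Y{\left(2 \right)} + 6\right)\right) \left(-68\right) = 116 + \left(41 - \left(\left(- \frac{5}{10} + \frac{15}{10}\right) - 25\right) \left(2 + 6\right)\right) \left(-68\right) = 116 + \left(41 - \left(\left(\left(-5\right) \frac{1}{10} + 15 \cdot \frac{1}{10}\right) - 25\right) 8\right) \left(-68\right) = 116 + \left(41 - \left(\left(- \frac{1}{2} + \frac{3}{2}\right) - 25\right) 8\right) \left(-68\right) = 116 + \left(41 - \left(1 - 25\right) 8\right) \left(-68\right) = 116 + \left(41 - \left(-24\right) 8\right) \left(-68\right) = 116 + \left(41 - -192\right) \left(-68\right) = 116 + \left(41 + 192\right) \left(-68\right) = 116 + 233 \left(-68\right) = 116 - 15844 = -15728$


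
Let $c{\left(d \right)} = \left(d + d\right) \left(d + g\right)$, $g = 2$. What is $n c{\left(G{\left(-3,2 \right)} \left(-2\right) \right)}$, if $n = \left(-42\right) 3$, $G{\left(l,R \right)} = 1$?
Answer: $0$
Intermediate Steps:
$n = -126$
$c{\left(d \right)} = 2 d \left(2 + d\right)$ ($c{\left(d \right)} = \left(d + d\right) \left(d + 2\right) = 2 d \left(2 + d\right)$)
$n c{\left(G{\left(-3,2 \right)} \left(-2\right) \right)} = - 126 \cdot 2 \cdot 1 \left(-2\right) \left(2 + 1 \left(-2\right)\right) = - 126 \cdot 2 \left(-2\right) \left(2 - 2\right) = - 126 \cdot 2 \left(-2\right) 0 = \left(-126\right) 0 = 0$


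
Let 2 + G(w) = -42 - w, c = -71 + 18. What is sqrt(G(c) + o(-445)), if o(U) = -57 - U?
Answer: sqrt(397) ≈ 19.925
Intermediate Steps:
c = -53
G(w) = -44 - w (G(w) = -2 + (-42 - w) = -44 - w)
sqrt(G(c) + o(-445)) = sqrt((-44 - 1*(-53)) + (-57 - 1*(-445))) = sqrt((-44 + 53) + (-57 + 445)) = sqrt(9 + 388) = sqrt(397)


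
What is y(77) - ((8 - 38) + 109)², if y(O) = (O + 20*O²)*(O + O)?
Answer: 18266937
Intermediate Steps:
y(O) = 2*O*(O + 20*O²) (y(O) = (O + 20*O²)*(2*O) = 2*O*(O + 20*O²))
y(77) - ((8 - 38) + 109)² = 77²*(2 + 40*77) - ((8 - 38) + 109)² = 5929*(2 + 3080) - (-30 + 109)² = 5929*3082 - 1*79² = 18273178 - 1*6241 = 18273178 - 6241 = 18266937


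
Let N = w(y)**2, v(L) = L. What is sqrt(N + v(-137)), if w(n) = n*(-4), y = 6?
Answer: sqrt(439) ≈ 20.952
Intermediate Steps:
w(n) = -4*n
N = 576 (N = (-4*6)**2 = (-24)**2 = 576)
sqrt(N + v(-137)) = sqrt(576 - 137) = sqrt(439)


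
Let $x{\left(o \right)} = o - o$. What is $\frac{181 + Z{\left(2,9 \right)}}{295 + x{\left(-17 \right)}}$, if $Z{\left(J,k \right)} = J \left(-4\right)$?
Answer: $\frac{173}{295} \approx 0.58644$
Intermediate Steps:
$Z{\left(J,k \right)} = - 4 J$
$x{\left(o \right)} = 0$
$\frac{181 + Z{\left(2,9 \right)}}{295 + x{\left(-17 \right)}} = \frac{181 - 8}{295 + 0} = \frac{181 - 8}{295} = 173 \cdot \frac{1}{295} = \frac{173}{295}$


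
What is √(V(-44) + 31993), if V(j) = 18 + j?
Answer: √31967 ≈ 178.79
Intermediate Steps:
√(V(-44) + 31993) = √((18 - 44) + 31993) = √(-26 + 31993) = √31967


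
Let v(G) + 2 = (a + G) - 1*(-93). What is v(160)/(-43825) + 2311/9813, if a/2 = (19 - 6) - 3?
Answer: 98620252/430054725 ≈ 0.22932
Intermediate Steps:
a = 20 (a = 2*((19 - 6) - 3) = 2*(13 - 3) = 2*10 = 20)
v(G) = 111 + G (v(G) = -2 + ((20 + G) - 1*(-93)) = -2 + ((20 + G) + 93) = -2 + (113 + G) = 111 + G)
v(160)/(-43825) + 2311/9813 = (111 + 160)/(-43825) + 2311/9813 = 271*(-1/43825) + 2311*(1/9813) = -271/43825 + 2311/9813 = 98620252/430054725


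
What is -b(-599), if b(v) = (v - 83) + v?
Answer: 1281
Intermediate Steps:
b(v) = -83 + 2*v (b(v) = (-83 + v) + v = -83 + 2*v)
-b(-599) = -(-83 + 2*(-599)) = -(-83 - 1198) = -1*(-1281) = 1281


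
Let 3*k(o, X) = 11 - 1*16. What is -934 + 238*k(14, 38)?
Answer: -3992/3 ≈ -1330.7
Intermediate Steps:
k(o, X) = -5/3 (k(o, X) = (11 - 1*16)/3 = (11 - 16)/3 = (1/3)*(-5) = -5/3)
-934 + 238*k(14, 38) = -934 + 238*(-5/3) = -934 - 1190/3 = -3992/3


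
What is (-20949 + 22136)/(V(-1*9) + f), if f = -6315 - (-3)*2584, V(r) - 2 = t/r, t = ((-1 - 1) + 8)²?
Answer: 1187/1435 ≈ 0.82718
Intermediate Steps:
t = 36 (t = (-2 + 8)² = 6² = 36)
V(r) = 2 + 36/r
f = 1437 (f = -6315 - 1*(-7752) = -6315 + 7752 = 1437)
(-20949 + 22136)/(V(-1*9) + f) = (-20949 + 22136)/((2 + 36/((-1*9))) + 1437) = 1187/((2 + 36/(-9)) + 1437) = 1187/((2 + 36*(-⅑)) + 1437) = 1187/((2 - 4) + 1437) = 1187/(-2 + 1437) = 1187/1435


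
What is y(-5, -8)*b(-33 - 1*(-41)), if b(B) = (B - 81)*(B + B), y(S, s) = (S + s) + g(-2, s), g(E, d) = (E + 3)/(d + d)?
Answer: 15257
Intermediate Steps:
g(E, d) = (3 + E)/(2*d) (g(E, d) = (3 + E)/((2*d)) = (3 + E)*(1/(2*d)) = (3 + E)/(2*d))
y(S, s) = S + s + 1/(2*s) (y(S, s) = (S + s) + (3 - 2)/(2*s) = (S + s) + (½)*1/s = (S + s) + 1/(2*s) = S + s + 1/(2*s))
b(B) = 2*B*(-81 + B) (b(B) = (-81 + B)*(2*B) = 2*B*(-81 + B))
y(-5, -8)*b(-33 - 1*(-41)) = (-5 - 8 + (½)/(-8))*(2*(-33 - 1*(-41))*(-81 + (-33 - 1*(-41)))) = (-5 - 8 + (½)*(-⅛))*(2*(-33 + 41)*(-81 + (-33 + 41))) = (-5 - 8 - 1/16)*(2*8*(-81 + 8)) = -209*8*(-73)/8 = -209/16*(-1168) = 15257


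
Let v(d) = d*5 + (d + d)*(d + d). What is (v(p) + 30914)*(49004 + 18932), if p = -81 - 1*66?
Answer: 7922356640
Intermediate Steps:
p = -147 (p = -81 - 66 = -147)
v(d) = 4*d² + 5*d (v(d) = 5*d + (2*d)*(2*d) = 5*d + 4*d² = 4*d² + 5*d)
(v(p) + 30914)*(49004 + 18932) = (-147*(5 + 4*(-147)) + 30914)*(49004 + 18932) = (-147*(5 - 588) + 30914)*67936 = (-147*(-583) + 30914)*67936 = (85701 + 30914)*67936 = 116615*67936 = 7922356640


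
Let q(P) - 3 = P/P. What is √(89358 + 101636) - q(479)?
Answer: -4 + √190994 ≈ 433.03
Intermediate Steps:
q(P) = 4 (q(P) = 3 + P/P = 3 + 1 = 4)
√(89358 + 101636) - q(479) = √(89358 + 101636) - 1*4 = √190994 - 4 = -4 + √190994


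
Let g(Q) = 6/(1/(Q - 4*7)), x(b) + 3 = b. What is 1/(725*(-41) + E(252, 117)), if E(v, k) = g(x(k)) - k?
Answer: -1/29326 ≈ -3.4099e-5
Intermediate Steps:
x(b) = -3 + b
g(Q) = -168 + 6*Q (g(Q) = 6/(1/(Q - 28)) = 6/(1/(-28 + Q)) = 6*(-28 + Q) = -168 + 6*Q)
E(v, k) = -186 + 5*k (E(v, k) = (-168 + 6*(-3 + k)) - k = (-168 + (-18 + 6*k)) - k = (-186 + 6*k) - k = -186 + 5*k)
1/(725*(-41) + E(252, 117)) = 1/(725*(-41) + (-186 + 5*117)) = 1/(-29725 + (-186 + 585)) = 1/(-29725 + 399) = 1/(-29326) = -1/29326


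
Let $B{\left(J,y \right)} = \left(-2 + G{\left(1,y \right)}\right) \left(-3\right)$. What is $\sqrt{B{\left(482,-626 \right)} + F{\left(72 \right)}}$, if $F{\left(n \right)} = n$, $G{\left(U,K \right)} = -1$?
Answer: $9$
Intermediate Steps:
$B{\left(J,y \right)} = 9$ ($B{\left(J,y \right)} = \left(-2 - 1\right) \left(-3\right) = \left(-3\right) \left(-3\right) = 9$)
$\sqrt{B{\left(482,-626 \right)} + F{\left(72 \right)}} = \sqrt{9 + 72} = \sqrt{81} = 9$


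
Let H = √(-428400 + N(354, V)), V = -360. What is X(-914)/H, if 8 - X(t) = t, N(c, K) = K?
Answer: -461*I*√11910/35730 ≈ -1.4081*I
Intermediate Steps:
X(t) = 8 - t
H = 6*I*√11910 (H = √(-428400 - 360) = √(-428760) = 6*I*√11910 ≈ 654.8*I)
X(-914)/H = (8 - 1*(-914))/((6*I*√11910)) = (8 + 914)*(-I*√11910/71460) = 922*(-I*√11910/71460) = -461*I*√11910/35730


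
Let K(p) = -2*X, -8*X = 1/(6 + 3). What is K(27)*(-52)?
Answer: -13/9 ≈ -1.4444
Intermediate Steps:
X = -1/72 (X = -1/(8*(6 + 3)) = -⅛/9 = -⅛*⅑ = -1/72 ≈ -0.013889)
K(p) = 1/36 (K(p) = -2*(-1/72) = 1/36)
K(27)*(-52) = (1/36)*(-52) = -13/9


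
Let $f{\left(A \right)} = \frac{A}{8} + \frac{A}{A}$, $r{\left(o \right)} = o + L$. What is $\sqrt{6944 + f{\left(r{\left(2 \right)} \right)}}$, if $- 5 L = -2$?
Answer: $\frac{3 \sqrt{77170}}{10} \approx 83.339$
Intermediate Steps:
$L = \frac{2}{5}$ ($L = \left(- \frac{1}{5}\right) \left(-2\right) = \frac{2}{5} \approx 0.4$)
$r{\left(o \right)} = \frac{2}{5} + o$ ($r{\left(o \right)} = o + \frac{2}{5} = \frac{2}{5} + o$)
$f{\left(A \right)} = 1 + \frac{A}{8}$ ($f{\left(A \right)} = A \frac{1}{8} + 1 = \frac{A}{8} + 1 = 1 + \frac{A}{8}$)
$\sqrt{6944 + f{\left(r{\left(2 \right)} \right)}} = \sqrt{6944 + \left(1 + \frac{\frac{2}{5} + 2}{8}\right)} = \sqrt{6944 + \left(1 + \frac{1}{8} \cdot \frac{12}{5}\right)} = \sqrt{6944 + \left(1 + \frac{3}{10}\right)} = \sqrt{6944 + \frac{13}{10}} = \sqrt{\frac{69453}{10}} = \frac{3 \sqrt{77170}}{10}$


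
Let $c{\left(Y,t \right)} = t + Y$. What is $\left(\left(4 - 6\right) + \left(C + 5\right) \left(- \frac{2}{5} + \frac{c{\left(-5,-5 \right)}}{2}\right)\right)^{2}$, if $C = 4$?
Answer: $\frac{64009}{25} \approx 2560.4$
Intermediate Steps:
$c{\left(Y,t \right)} = Y + t$
$\left(\left(4 - 6\right) + \left(C + 5\right) \left(- \frac{2}{5} + \frac{c{\left(-5,-5 \right)}}{2}\right)\right)^{2} = \left(\left(4 - 6\right) + \left(4 + 5\right) \left(- \frac{2}{5} + \frac{-5 - 5}{2}\right)\right)^{2} = \left(-2 + 9 \left(\left(-2\right) \frac{1}{5} - 5\right)\right)^{2} = \left(-2 + 9 \left(- \frac{2}{5} - 5\right)\right)^{2} = \left(-2 + 9 \left(- \frac{27}{5}\right)\right)^{2} = \left(-2 - \frac{243}{5}\right)^{2} = \left(- \frac{253}{5}\right)^{2} = \frac{64009}{25}$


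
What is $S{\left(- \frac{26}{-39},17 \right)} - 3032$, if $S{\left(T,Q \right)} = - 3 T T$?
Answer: $- \frac{9100}{3} \approx -3033.3$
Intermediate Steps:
$S{\left(T,Q \right)} = - 3 T^{2}$
$S{\left(- \frac{26}{-39},17 \right)} - 3032 = - 3 \left(- \frac{26}{-39}\right)^{2} - 3032 = - 3 \left(\left(-26\right) \left(- \frac{1}{39}\right)\right)^{2} - 3032 = - 3 \left(\frac{2}{3}\right)^{2} - 3032 = \left(-3\right) \frac{4}{9} - 3032 = - \frac{4}{3} - 3032 = - \frac{9100}{3}$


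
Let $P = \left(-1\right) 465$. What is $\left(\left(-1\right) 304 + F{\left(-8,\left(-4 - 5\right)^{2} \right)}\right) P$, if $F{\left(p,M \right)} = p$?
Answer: $145080$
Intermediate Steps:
$P = -465$
$\left(\left(-1\right) 304 + F{\left(-8,\left(-4 - 5\right)^{2} \right)}\right) P = \left(\left(-1\right) 304 - 8\right) \left(-465\right) = \left(-304 - 8\right) \left(-465\right) = \left(-312\right) \left(-465\right) = 145080$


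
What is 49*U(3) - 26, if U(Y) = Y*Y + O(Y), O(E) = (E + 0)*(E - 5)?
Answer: 121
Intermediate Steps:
O(E) = E*(-5 + E)
U(Y) = Y**2 + Y*(-5 + Y) (U(Y) = Y*Y + Y*(-5 + Y) = Y**2 + Y*(-5 + Y))
49*U(3) - 26 = 49*(3*(-5 + 2*3)) - 26 = 49*(3*(-5 + 6)) - 26 = 49*(3*1) - 26 = 49*3 - 26 = 147 - 26 = 121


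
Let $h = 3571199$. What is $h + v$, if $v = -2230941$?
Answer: $1340258$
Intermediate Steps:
$h + v = 3571199 - 2230941 = 1340258$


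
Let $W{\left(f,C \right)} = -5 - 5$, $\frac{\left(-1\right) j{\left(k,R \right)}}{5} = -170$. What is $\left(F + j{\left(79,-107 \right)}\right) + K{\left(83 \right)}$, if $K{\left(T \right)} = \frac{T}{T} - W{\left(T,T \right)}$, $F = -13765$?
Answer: $-12904$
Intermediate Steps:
$j{\left(k,R \right)} = 850$ ($j{\left(k,R \right)} = \left(-5\right) \left(-170\right) = 850$)
$W{\left(f,C \right)} = -10$
$K{\left(T \right)} = 11$ ($K{\left(T \right)} = \frac{T}{T} - -10 = 1 + 10 = 11$)
$\left(F + j{\left(79,-107 \right)}\right) + K{\left(83 \right)} = \left(-13765 + 850\right) + 11 = -12915 + 11 = -12904$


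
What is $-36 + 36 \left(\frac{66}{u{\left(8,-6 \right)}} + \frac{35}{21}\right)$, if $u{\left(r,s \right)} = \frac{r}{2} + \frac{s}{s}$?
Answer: $\frac{2496}{5} \approx 499.2$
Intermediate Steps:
$u{\left(r,s \right)} = 1 + \frac{r}{2}$ ($u{\left(r,s \right)} = r \frac{1}{2} + 1 = \frac{r}{2} + 1 = 1 + \frac{r}{2}$)
$-36 + 36 \left(\frac{66}{u{\left(8,-6 \right)}} + \frac{35}{21}\right) = -36 + 36 \left(\frac{66}{1 + \frac{1}{2} \cdot 8} + \frac{35}{21}\right) = -36 + 36 \left(\frac{66}{1 + 4} + 35 \cdot \frac{1}{21}\right) = -36 + 36 \left(\frac{66}{5} + \frac{5}{3}\right) = -36 + 36 \cdot \frac{223}{15} = -36 + \frac{2676}{5} = \frac{2496}{5}$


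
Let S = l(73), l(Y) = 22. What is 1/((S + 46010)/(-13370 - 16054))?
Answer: -613/959 ≈ -0.63921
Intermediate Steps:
S = 22
1/((S + 46010)/(-13370 - 16054)) = 1/((22 + 46010)/(-13370 - 16054)) = 1/(46032/(-29424)) = 1/(46032*(-1/29424)) = 1/(-959/613) = -613/959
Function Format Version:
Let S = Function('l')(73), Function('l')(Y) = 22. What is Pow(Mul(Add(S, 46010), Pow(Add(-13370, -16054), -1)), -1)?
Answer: Rational(-613, 959) ≈ -0.63921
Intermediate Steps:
S = 22
Pow(Mul(Add(S, 46010), Pow(Add(-13370, -16054), -1)), -1) = Pow(Mul(Add(22, 46010), Pow(Add(-13370, -16054), -1)), -1) = Pow(Mul(46032, Pow(-29424, -1)), -1) = Pow(Mul(46032, Rational(-1, 29424)), -1) = Pow(Rational(-959, 613), -1) = Rational(-613, 959)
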